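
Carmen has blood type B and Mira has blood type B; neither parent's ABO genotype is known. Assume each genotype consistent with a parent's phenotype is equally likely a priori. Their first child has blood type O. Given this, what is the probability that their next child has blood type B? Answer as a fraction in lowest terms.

Possible genotypes: Carmen ∈ {BB, BO}; Mira ∈ {BB, BO}.
Weight each parental genotype pair by prior × P(type-O child):
  BO × BO: posterior weight 1; P(next child type B) = 3/4.
Weighted sum = 3/4.

3/4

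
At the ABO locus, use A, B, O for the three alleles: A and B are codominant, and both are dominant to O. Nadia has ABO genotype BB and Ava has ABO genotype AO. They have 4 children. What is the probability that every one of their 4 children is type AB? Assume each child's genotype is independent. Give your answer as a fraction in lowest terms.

1/16

ABO cross BB × AO → 1/2 B, 1/2 AB.
So P(type AB) = 1/2 per child.
All 4 independent: (1/2)^4 = 1/16.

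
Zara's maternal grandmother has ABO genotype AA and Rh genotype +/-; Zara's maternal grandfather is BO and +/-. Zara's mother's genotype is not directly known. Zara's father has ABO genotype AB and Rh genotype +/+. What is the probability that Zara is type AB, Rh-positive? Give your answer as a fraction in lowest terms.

3/8

Zara's mother's ABO genotype from AA × BO: 1/2 AB, 1/2 AO.
Crossing each possibility with the father AB and summing P(type AB): 1/2·1/2 + 1/2·1/4 = 3/8.
Similarly for Rh via the mother's Rh distribution: P(Rh+) = 1.
Independent loci: 3/8 × 1 = 3/8.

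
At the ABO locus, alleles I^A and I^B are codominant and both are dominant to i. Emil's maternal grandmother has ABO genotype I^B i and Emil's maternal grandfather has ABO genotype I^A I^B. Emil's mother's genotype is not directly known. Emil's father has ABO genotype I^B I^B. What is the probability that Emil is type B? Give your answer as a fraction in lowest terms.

3/4

Emil's mother's ABO genotype from I^B i × I^A I^B: 1/4 I^A I^B, 1/4 I^A i, 1/4 I^B I^B, 1/4 I^B i.
Crossing each possibility with the father I^B I^B and summing P(type B): 1/4·1/2 + 1/4·1/2 + 1/4·1 + 1/4·1 = 3/4.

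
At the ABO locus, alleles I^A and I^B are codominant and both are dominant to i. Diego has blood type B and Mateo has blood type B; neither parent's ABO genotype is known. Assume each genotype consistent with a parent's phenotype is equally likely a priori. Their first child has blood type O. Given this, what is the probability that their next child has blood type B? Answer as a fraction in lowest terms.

Possible genotypes: Diego ∈ {I^B I^B, I^B i}; Mateo ∈ {I^B I^B, I^B i}.
Weight each parental genotype pair by prior × P(type-O child):
  I^B i × I^B i: posterior weight 1; P(next child type B) = 3/4.
Weighted sum = 3/4.

3/4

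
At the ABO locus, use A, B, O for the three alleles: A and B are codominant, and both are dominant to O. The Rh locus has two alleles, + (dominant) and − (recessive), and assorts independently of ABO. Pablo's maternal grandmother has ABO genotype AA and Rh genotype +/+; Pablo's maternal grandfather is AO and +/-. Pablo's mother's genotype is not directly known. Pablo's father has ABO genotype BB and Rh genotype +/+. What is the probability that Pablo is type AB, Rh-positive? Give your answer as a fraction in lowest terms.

Pablo's mother's ABO genotype from AA × AO: 1/2 AA, 1/2 AO.
Crossing each possibility with the father BB and summing P(type AB): 1/2·1 + 1/2·1/2 = 3/4.
Similarly for Rh via the mother's Rh distribution: P(Rh+) = 1.
Independent loci: 3/4 × 1 = 3/4.

3/4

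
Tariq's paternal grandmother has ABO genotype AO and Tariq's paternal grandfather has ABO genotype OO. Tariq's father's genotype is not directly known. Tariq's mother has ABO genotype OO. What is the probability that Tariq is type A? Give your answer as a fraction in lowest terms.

Tariq's father's ABO genotype from AO × OO: 1/2 AO, 1/2 OO.
Crossing each possibility with the mother OO and summing P(type A): 1/2·1/2 + 1/2·0 = 1/4.

1/4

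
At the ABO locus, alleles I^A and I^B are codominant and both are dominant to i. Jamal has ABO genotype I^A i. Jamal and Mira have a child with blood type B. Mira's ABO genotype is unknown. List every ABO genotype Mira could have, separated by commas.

For each candidate genotype of Mira, check whether crossing it with I^A i can produce every observed child phenotype.
  I^A I^A → possible child types {A} ✗
  I^A I^B → possible child types {A, B, AB} ✓
  I^A i → possible child types {O, A} ✗
  I^B I^B → possible child types {B, AB} ✓
  I^B i → possible child types {O, A, B, AB} ✓
  i i → possible child types {O, A} ✗

I^A I^B, I^B I^B, I^B i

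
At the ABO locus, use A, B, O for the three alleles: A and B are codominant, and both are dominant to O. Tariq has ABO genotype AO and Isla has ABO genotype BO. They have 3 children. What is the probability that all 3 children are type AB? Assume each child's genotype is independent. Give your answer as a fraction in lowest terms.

1/64

ABO cross AO × BO → 1/4 O, 1/4 A, 1/4 B, 1/4 AB.
So P(type AB) = 1/4 per child.
All 3 independent: (1/4)^3 = 1/64.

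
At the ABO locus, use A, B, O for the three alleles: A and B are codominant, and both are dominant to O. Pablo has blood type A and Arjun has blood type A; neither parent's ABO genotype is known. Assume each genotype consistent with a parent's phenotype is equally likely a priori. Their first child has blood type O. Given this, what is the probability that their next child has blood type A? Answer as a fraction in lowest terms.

3/4

Possible genotypes: Pablo ∈ {AA, AO}; Arjun ∈ {AA, AO}.
Weight each parental genotype pair by prior × P(type-O child):
  AO × AO: posterior weight 1; P(next child type A) = 3/4.
Weighted sum = 3/4.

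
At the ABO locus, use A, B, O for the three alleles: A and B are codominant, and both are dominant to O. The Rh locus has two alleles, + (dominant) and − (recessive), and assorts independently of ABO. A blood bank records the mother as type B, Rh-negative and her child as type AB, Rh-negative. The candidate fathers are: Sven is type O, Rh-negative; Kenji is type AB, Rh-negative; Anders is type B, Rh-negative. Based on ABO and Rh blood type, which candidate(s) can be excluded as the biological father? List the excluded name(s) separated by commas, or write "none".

A candidate is excluded only if no genotype consistent with his phenotype could produce a type AB, Rh-negative child with a type B, Rh-negative mother.
Sven (type O, Rh-): no genotype consistent with that phenotype can produce a type-AB Rh- child with a type-B mother.
Anders (type B, Rh-): no genotype consistent with that phenotype can produce a type-AB Rh- child with a type-B mother.

Sven, Anders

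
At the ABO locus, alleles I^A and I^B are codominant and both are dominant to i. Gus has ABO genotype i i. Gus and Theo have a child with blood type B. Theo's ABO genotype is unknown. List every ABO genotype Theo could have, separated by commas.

For each candidate genotype of Theo, check whether crossing it with i i can produce every observed child phenotype.
  I^A I^A → possible child types {A} ✗
  I^A I^B → possible child types {A, B} ✓
  I^A i → possible child types {O, A} ✗
  I^B I^B → possible child types {B} ✓
  I^B i → possible child types {O, B} ✓
  i i → possible child types {O} ✗

I^A I^B, I^B I^B, I^B i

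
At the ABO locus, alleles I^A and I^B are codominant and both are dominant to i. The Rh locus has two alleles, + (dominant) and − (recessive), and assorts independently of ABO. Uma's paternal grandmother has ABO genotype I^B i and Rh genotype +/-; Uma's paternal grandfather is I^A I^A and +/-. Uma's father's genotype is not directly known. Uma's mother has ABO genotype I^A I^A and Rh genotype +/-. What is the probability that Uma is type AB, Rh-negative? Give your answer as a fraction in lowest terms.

1/16

Uma's father's ABO genotype from I^B i × I^A I^A: 1/2 I^A I^B, 1/2 I^A i.
Crossing each possibility with the mother I^A I^A and summing P(type AB): 1/2·1/2 + 1/2·0 = 1/4.
Similarly for Rh via the father's Rh distribution: P(Rh-) = 1/4.
Independent loci: 1/4 × 1/4 = 1/16.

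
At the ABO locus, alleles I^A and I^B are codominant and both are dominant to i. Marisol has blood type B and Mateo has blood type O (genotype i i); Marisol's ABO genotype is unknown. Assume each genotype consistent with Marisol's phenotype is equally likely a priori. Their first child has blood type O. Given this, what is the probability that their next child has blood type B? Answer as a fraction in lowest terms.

Possible genotypes: Marisol ∈ {I^B I^B, I^B i}; Mateo ∈ {i i}.
Weight each parental genotype pair by prior × P(type-O child):
  I^B i × i i: posterior weight 1; P(next child type B) = 1/2.
Weighted sum = 1/2.

1/2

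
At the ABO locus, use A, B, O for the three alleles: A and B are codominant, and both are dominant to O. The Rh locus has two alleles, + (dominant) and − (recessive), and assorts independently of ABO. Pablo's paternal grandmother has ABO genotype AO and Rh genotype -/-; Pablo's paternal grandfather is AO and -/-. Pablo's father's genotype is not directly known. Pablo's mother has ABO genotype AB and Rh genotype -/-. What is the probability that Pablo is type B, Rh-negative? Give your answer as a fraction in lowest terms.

Pablo's father's ABO genotype from AO × AO: 1/4 AA, 1/2 AO, 1/4 OO.
Crossing each possibility with the mother AB and summing P(type B): 1/4·0 + 1/2·1/4 + 1/4·1/2 = 1/4.
Similarly for Rh via the father's Rh distribution: P(Rh-) = 1.
Independent loci: 1/4 × 1 = 1/4.

1/4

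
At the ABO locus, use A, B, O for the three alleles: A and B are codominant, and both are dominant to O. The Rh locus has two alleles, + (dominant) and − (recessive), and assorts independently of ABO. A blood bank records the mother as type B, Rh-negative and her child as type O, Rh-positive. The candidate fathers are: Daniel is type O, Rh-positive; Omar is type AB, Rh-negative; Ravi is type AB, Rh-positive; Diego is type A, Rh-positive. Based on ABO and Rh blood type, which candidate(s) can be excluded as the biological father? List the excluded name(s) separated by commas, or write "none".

A candidate is excluded only if no genotype consistent with his phenotype could produce a type O, Rh-positive child with a type B, Rh-negative mother.
Omar (type AB, Rh-): no genotype consistent with that phenotype can produce a type-O Rh+ child with a type-B mother.
Ravi (type AB, Rh+): no genotype consistent with that phenotype can produce a type-O Rh+ child with a type-B mother.

Omar, Ravi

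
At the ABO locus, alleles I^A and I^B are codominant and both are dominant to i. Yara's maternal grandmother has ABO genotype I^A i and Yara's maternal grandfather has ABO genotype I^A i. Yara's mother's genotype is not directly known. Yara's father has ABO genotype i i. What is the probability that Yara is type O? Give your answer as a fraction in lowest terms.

1/2

Yara's mother's ABO genotype from I^A i × I^A i: 1/4 I^A I^A, 1/2 I^A i, 1/4 i i.
Crossing each possibility with the father i i and summing P(type O): 1/4·0 + 1/2·1/2 + 1/4·1 = 1/2.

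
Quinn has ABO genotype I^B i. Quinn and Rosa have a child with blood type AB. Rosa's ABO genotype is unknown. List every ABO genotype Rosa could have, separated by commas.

For each candidate genotype of Rosa, check whether crossing it with I^B i can produce every observed child phenotype.
  I^A I^A → possible child types {A, AB} ✓
  I^A I^B → possible child types {A, B, AB} ✓
  I^A i → possible child types {O, A, B, AB} ✓
  I^B I^B → possible child types {B} ✗
  I^B i → possible child types {O, B} ✗
  i i → possible child types {O, B} ✗

I^A I^A, I^A I^B, I^A i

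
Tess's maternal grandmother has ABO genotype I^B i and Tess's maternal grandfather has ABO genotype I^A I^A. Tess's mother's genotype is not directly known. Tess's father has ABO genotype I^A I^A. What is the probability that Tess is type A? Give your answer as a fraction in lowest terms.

3/4

Tess's mother's ABO genotype from I^B i × I^A I^A: 1/2 I^A I^B, 1/2 I^A i.
Crossing each possibility with the father I^A I^A and summing P(type A): 1/2·1/2 + 1/2·1 = 3/4.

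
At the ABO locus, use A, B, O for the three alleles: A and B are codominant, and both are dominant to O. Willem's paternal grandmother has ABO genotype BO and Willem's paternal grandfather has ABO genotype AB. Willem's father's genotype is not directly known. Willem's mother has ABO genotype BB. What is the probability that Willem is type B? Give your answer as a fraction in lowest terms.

3/4

Willem's father's ABO genotype from BO × AB: 1/4 AB, 1/4 AO, 1/4 BB, 1/4 BO.
Crossing each possibility with the mother BB and summing P(type B): 1/4·1/2 + 1/4·1/2 + 1/4·1 + 1/4·1 = 3/4.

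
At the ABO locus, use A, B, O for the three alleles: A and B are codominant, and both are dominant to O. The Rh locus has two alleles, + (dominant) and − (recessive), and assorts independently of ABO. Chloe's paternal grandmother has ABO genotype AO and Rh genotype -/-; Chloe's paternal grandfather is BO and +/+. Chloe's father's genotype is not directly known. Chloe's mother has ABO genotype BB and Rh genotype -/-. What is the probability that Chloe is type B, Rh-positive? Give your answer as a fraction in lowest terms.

Chloe's father's ABO genotype from AO × BO: 1/4 AB, 1/4 AO, 1/4 BO, 1/4 OO.
Crossing each possibility with the mother BB and summing P(type B): 1/4·1/2 + 1/4·1/2 + 1/4·1 + 1/4·1 = 3/4.
Similarly for Rh via the father's Rh distribution: P(Rh+) = 1/2.
Independent loci: 3/4 × 1/2 = 3/8.

3/8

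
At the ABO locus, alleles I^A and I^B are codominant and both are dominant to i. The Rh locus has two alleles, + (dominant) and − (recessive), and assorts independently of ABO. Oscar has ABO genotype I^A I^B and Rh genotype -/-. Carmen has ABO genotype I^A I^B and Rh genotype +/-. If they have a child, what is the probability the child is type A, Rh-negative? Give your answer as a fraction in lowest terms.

ABO cross I^A I^B × I^A I^B → offspring phenotypes: 1/4 A, 1/4 B, 1/2 AB.
Rh cross -/- × +/- → 1/2 Rh+, 1/2 Rh-.
Independent loci: P(type A, Rh-negative) = 1/4 × 1/2 = 1/8.

1/8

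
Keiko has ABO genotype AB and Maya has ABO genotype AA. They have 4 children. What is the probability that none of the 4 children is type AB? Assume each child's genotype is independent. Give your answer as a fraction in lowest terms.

1/16

ABO cross AB × AA → 1/2 A, 1/2 AB.
So P(type AB) = 1/2 per child.
P(not type AB) = 1/2 for one child; (1/2)^4 = 1/16.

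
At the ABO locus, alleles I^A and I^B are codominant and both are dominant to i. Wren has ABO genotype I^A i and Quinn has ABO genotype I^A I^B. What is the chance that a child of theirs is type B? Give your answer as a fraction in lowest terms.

ABO cross I^A i × I^A I^B → offspring phenotypes: 1/2 A, 1/4 B, 1/4 AB.
So P(type B) = 1/4.

1/4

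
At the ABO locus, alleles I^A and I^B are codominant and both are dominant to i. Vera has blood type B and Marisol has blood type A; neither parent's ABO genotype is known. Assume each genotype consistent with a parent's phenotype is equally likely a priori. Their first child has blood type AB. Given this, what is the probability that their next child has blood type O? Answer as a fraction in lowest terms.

1/36

Possible genotypes: Vera ∈ {I^B I^B, I^B i}; Marisol ∈ {I^A I^A, I^A i}.
Weight each parental genotype pair by prior × P(type-AB child):
  I^B I^B × I^A I^A: posterior weight 4/9; P(next child type O) = 0.
  I^B I^B × I^A i: posterior weight 2/9; P(next child type O) = 0.
  I^B i × I^A I^A: posterior weight 2/9; P(next child type O) = 0.
  I^B i × I^A i: posterior weight 1/9; P(next child type O) = 1/4.
Weighted sum = 1/36.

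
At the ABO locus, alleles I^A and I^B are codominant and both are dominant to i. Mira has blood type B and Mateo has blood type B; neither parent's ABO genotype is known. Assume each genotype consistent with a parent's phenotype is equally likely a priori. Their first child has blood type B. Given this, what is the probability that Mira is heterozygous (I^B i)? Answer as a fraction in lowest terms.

7/15

Possible genotypes: Mira ∈ {I^B I^B, I^B i}; Mateo ∈ {I^B I^B, I^B i}.
Weight each parental genotype pair by prior × P(type-B child):
  I^B I^B × I^B I^B: posterior weight 4/15.
  I^B I^B × I^B i: posterior weight 4/15.
  I^B i × I^B I^B: posterior weight 4/15.
  I^B i × I^B i: posterior weight 1/5.
Sum the posterior weight over pairs where Mira is I^B i: 7/15.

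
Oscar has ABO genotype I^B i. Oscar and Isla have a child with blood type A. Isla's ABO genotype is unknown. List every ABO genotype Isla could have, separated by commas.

For each candidate genotype of Isla, check whether crossing it with I^B i can produce every observed child phenotype.
  I^A I^A → possible child types {A, AB} ✓
  I^A I^B → possible child types {A, B, AB} ✓
  I^A i → possible child types {O, A, B, AB} ✓
  I^B I^B → possible child types {B} ✗
  I^B i → possible child types {O, B} ✗
  i i → possible child types {O, B} ✗

I^A I^A, I^A I^B, I^A i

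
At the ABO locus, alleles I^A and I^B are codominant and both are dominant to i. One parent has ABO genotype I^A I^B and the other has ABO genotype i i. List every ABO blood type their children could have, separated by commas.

Gametes from I^A I^B × i i give offspring ABO genotypes I^A i, I^B i, i.e. phenotypes A, B.

A, B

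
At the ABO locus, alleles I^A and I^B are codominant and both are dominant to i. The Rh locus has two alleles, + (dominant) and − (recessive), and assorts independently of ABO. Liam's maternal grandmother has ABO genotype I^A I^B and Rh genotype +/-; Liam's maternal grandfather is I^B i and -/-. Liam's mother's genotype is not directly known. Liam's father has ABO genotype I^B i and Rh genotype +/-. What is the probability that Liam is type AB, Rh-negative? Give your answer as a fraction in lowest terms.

3/64

Liam's mother's ABO genotype from I^A I^B × I^B i: 1/4 I^A I^B, 1/4 I^A i, 1/4 I^B I^B, 1/4 I^B i.
Crossing each possibility with the father I^B i and summing P(type AB): 1/4·1/4 + 1/4·1/4 + 1/4·0 + 1/4·0 = 1/8.
Similarly for Rh via the mother's Rh distribution: P(Rh-) = 3/8.
Independent loci: 1/8 × 3/8 = 3/64.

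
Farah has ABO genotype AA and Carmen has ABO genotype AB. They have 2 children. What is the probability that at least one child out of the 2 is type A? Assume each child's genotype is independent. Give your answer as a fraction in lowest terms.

3/4

ABO cross AA × AB → 1/2 A, 1/2 AB.
So P(type A) = 1/2 per child.
P(none) = (1/2)^2 = 1/4; P(at least one) = 1 − 1/4 = 3/4.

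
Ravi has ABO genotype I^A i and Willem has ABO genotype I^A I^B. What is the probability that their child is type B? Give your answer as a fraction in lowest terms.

1/4

ABO cross I^A i × I^A I^B → offspring phenotypes: 1/2 A, 1/4 B, 1/4 AB.
So P(type B) = 1/4.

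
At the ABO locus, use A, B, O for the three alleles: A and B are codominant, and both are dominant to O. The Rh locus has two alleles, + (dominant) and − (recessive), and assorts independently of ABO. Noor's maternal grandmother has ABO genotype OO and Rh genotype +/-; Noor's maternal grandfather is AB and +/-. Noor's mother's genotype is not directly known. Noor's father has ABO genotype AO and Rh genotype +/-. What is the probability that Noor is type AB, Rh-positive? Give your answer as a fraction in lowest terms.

Noor's mother's ABO genotype from OO × AB: 1/2 AO, 1/2 BO.
Crossing each possibility with the father AO and summing P(type AB): 1/2·0 + 1/2·1/4 = 1/8.
Similarly for Rh via the mother's Rh distribution: P(Rh+) = 3/4.
Independent loci: 1/8 × 3/4 = 3/32.

3/32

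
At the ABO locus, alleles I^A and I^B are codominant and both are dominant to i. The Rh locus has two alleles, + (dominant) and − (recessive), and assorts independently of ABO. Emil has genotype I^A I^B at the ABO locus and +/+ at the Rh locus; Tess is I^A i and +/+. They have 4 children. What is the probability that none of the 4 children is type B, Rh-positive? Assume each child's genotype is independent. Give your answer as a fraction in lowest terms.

81/256

ABO cross I^A I^B × I^A i → 1/2 A, 1/4 B, 1/4 AB.
Rh cross +/+ × +/+ → 1 Rh+; so P(type B, Rh-positive) = 1/4 × 1 = 1/4 per child.
P(not type B, Rh-positive) = 3/4 for one child; (3/4)^4 = 81/256.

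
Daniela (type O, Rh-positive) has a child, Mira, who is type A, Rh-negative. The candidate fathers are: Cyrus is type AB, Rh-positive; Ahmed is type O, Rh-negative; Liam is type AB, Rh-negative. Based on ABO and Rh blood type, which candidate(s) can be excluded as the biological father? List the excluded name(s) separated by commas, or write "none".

Ahmed

A candidate is excluded only if no genotype consistent with his phenotype could produce a type A, Rh-negative child with a type O, Rh-positive mother.
Ahmed (type O, Rh-): no genotype consistent with that phenotype can produce a type-A Rh- child with a type-O mother.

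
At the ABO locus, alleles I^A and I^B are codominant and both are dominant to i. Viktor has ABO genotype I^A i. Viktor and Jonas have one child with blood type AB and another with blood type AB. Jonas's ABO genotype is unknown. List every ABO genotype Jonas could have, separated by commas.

I^A I^B, I^B I^B, I^B i

For each candidate genotype of Jonas, check whether crossing it with I^A i can produce every observed child phenotype.
  I^A I^A → possible child types {A} ✗
  I^A I^B → possible child types {A, B, AB} ✓
  I^A i → possible child types {O, A} ✗
  I^B I^B → possible child types {B, AB} ✓
  I^B i → possible child types {O, A, B, AB} ✓
  i i → possible child types {O, A} ✗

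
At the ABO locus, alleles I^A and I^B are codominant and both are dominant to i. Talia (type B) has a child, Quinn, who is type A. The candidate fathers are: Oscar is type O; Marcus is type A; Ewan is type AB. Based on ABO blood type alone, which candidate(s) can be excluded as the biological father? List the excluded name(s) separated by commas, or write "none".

A candidate is excluded only if no genotype consistent with his phenotype could produce a type A child with a type B mother.
Oscar (type O): no genotype consistent with that phenotype can produce a type-A child with a type-B mother.

Oscar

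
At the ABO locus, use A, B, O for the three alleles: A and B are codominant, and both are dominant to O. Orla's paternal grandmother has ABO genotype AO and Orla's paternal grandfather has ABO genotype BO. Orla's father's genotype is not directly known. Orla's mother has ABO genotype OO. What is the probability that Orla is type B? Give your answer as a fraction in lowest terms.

1/4

Orla's father's ABO genotype from AO × BO: 1/4 AB, 1/4 AO, 1/4 BO, 1/4 OO.
Crossing each possibility with the mother OO and summing P(type B): 1/4·1/2 + 1/4·0 + 1/4·1/2 + 1/4·0 = 1/4.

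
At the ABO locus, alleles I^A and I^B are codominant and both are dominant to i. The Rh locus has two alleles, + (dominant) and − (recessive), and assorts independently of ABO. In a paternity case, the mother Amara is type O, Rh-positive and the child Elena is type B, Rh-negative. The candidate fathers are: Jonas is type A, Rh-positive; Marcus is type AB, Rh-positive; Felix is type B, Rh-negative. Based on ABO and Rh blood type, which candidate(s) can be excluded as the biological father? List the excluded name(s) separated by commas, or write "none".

A candidate is excluded only if no genotype consistent with his phenotype could produce a type B, Rh-negative child with a type O, Rh-positive mother.
Jonas (type A, Rh+): no genotype consistent with that phenotype can produce a type-B Rh- child with a type-O mother.

Jonas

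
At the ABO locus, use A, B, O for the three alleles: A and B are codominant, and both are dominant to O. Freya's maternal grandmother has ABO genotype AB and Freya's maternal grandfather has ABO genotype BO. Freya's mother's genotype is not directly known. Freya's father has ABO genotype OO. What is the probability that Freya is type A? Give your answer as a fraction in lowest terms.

1/4

Freya's mother's ABO genotype from AB × BO: 1/4 AB, 1/4 AO, 1/4 BB, 1/4 BO.
Crossing each possibility with the father OO and summing P(type A): 1/4·1/2 + 1/4·1/2 + 1/4·0 + 1/4·0 = 1/4.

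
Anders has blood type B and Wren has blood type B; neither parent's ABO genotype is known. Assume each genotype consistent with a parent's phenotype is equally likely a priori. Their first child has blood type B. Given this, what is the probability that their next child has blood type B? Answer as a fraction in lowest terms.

Possible genotypes: Anders ∈ {I^B I^B, I^B i}; Wren ∈ {I^B I^B, I^B i}.
Weight each parental genotype pair by prior × P(type-B child):
  I^B I^B × I^B I^B: posterior weight 4/15; P(next child type B) = 1.
  I^B I^B × I^B i: posterior weight 4/15; P(next child type B) = 1.
  I^B i × I^B I^B: posterior weight 4/15; P(next child type B) = 1.
  I^B i × I^B i: posterior weight 1/5; P(next child type B) = 3/4.
Weighted sum = 19/20.

19/20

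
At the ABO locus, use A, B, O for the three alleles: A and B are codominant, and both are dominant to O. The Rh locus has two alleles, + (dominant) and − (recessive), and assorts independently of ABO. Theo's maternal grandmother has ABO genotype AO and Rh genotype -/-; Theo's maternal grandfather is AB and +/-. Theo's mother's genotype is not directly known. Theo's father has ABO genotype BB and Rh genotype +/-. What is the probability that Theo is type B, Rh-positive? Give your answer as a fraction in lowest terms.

Theo's mother's ABO genotype from AO × AB: 1/4 AA, 1/4 AB, 1/4 AO, 1/4 BO.
Crossing each possibility with the father BB and summing P(type B): 1/4·0 + 1/4·1/2 + 1/4·1/2 + 1/4·1 = 1/2.
Similarly for Rh via the mother's Rh distribution: P(Rh+) = 5/8.
Independent loci: 1/2 × 5/8 = 5/16.

5/16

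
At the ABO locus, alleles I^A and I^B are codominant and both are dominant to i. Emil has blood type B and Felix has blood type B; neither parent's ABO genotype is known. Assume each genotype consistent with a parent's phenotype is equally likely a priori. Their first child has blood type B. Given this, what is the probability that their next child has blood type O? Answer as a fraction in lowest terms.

Possible genotypes: Emil ∈ {I^B I^B, I^B i}; Felix ∈ {I^B I^B, I^B i}.
Weight each parental genotype pair by prior × P(type-B child):
  I^B I^B × I^B I^B: posterior weight 4/15; P(next child type O) = 0.
  I^B I^B × I^B i: posterior weight 4/15; P(next child type O) = 0.
  I^B i × I^B I^B: posterior weight 4/15; P(next child type O) = 0.
  I^B i × I^B i: posterior weight 1/5; P(next child type O) = 1/4.
Weighted sum = 1/20.

1/20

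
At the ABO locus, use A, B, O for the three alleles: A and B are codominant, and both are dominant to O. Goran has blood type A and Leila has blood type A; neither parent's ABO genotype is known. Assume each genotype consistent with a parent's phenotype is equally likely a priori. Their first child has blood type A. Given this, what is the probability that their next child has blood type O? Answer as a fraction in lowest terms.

Possible genotypes: Goran ∈ {AA, AO}; Leila ∈ {AA, AO}.
Weight each parental genotype pair by prior × P(type-A child):
  AA × AA: posterior weight 4/15; P(next child type O) = 0.
  AA × AO: posterior weight 4/15; P(next child type O) = 0.
  AO × AA: posterior weight 4/15; P(next child type O) = 0.
  AO × AO: posterior weight 1/5; P(next child type O) = 1/4.
Weighted sum = 1/20.

1/20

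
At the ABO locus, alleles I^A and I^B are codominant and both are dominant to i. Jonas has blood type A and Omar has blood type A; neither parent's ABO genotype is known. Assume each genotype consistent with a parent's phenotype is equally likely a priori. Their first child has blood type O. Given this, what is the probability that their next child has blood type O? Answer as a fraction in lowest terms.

Possible genotypes: Jonas ∈ {I^A I^A, I^A i}; Omar ∈ {I^A I^A, I^A i}.
Weight each parental genotype pair by prior × P(type-O child):
  I^A i × I^A i: posterior weight 1; P(next child type O) = 1/4.
Weighted sum = 1/4.

1/4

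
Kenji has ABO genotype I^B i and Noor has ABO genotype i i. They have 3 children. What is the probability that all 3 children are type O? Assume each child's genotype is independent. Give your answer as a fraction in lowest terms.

1/8

ABO cross I^B i × i i → 1/2 O, 1/2 B.
So P(type O) = 1/2 per child.
All 3 independent: (1/2)^3 = 1/8.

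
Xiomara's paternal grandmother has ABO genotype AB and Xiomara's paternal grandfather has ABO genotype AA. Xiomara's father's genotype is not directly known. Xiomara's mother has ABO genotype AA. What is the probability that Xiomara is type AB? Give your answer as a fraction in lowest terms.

Xiomara's father's ABO genotype from AB × AA: 1/2 AA, 1/2 AB.
Crossing each possibility with the mother AA and summing P(type AB): 1/2·0 + 1/2·1/2 = 1/4.

1/4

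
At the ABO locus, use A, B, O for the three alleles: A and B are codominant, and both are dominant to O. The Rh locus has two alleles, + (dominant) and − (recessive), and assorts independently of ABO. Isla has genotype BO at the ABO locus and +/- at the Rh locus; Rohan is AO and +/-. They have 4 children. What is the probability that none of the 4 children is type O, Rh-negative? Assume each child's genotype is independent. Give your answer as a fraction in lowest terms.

ABO cross BO × AO → 1/4 O, 1/4 A, 1/4 B, 1/4 AB.
Rh cross +/- × +/- → 3/4 Rh+, 1/4 Rh-; so P(type O, Rh-negative) = 1/4 × 1/4 = 1/16 per child.
P(not type O, Rh-negative) = 15/16 for one child; (15/16)^4 = 50625/65536.

50625/65536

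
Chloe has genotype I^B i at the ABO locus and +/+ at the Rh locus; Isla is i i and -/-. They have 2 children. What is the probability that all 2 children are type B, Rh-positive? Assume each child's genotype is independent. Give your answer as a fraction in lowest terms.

ABO cross I^B i × i i → 1/2 O, 1/2 B.
Rh cross +/+ × -/- → 1 Rh+; so P(type B, Rh-positive) = 1/2 × 1 = 1/2 per child.
All 2 independent: (1/2)^2 = 1/4.

1/4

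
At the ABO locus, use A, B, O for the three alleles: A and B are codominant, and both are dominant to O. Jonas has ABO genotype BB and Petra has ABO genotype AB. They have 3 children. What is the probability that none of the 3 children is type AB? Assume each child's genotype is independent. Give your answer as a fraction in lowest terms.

ABO cross BB × AB → 1/2 B, 1/2 AB.
So P(type AB) = 1/2 per child.
P(not type AB) = 1/2 for one child; (1/2)^3 = 1/8.

1/8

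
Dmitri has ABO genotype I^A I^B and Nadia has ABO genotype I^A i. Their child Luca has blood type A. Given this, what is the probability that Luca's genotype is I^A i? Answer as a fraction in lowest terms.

Cross I^A I^B × I^A i → 1/4 I^A I^A, 1/4 I^A I^B, 1/4 I^A i, 1/4 I^B i.
Type-A genotypes among offspring: I^A I^A (1/4), I^A i (1/4); total 1/2.
P(I^A i | type A) = (1/4) / (1/2) = 1/2.

1/2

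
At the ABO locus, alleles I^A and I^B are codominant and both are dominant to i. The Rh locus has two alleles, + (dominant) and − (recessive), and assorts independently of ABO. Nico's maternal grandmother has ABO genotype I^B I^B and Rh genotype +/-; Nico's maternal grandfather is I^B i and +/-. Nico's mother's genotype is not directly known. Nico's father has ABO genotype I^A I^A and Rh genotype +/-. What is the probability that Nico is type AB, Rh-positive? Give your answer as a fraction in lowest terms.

9/16

Nico's mother's ABO genotype from I^B I^B × I^B i: 1/2 I^B I^B, 1/2 I^B i.
Crossing each possibility with the father I^A I^A and summing P(type AB): 1/2·1 + 1/2·1/2 = 3/4.
Similarly for Rh via the mother's Rh distribution: P(Rh+) = 3/4.
Independent loci: 3/4 × 3/4 = 9/16.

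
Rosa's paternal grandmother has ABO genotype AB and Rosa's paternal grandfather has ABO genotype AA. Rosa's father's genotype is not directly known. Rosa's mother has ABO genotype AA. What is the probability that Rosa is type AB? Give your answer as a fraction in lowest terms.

Rosa's father's ABO genotype from AB × AA: 1/2 AA, 1/2 AB.
Crossing each possibility with the mother AA and summing P(type AB): 1/2·0 + 1/2·1/2 = 1/4.

1/4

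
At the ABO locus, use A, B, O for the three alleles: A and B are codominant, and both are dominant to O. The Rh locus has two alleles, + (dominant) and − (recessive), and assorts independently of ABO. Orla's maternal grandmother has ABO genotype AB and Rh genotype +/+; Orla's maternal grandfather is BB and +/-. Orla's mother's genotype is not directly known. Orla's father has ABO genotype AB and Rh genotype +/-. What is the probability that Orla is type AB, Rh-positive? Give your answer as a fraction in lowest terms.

Orla's mother's ABO genotype from AB × BB: 1/2 AB, 1/2 BB.
Crossing each possibility with the father AB and summing P(type AB): 1/2·1/2 + 1/2·1/2 = 1/2.
Similarly for Rh via the mother's Rh distribution: P(Rh+) = 7/8.
Independent loci: 1/2 × 7/8 = 7/16.

7/16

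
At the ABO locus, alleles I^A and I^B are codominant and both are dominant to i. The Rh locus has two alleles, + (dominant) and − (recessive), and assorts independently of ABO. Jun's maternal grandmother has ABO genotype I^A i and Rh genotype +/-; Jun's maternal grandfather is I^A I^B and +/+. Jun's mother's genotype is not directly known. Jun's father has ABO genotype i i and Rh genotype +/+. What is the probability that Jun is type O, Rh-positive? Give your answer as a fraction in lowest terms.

Jun's mother's ABO genotype from I^A i × I^A I^B: 1/4 I^A I^A, 1/4 I^A I^B, 1/4 I^A i, 1/4 I^B i.
Crossing each possibility with the father i i and summing P(type O): 1/4·0 + 1/4·0 + 1/4·1/2 + 1/4·1/2 = 1/4.
Similarly for Rh via the mother's Rh distribution: P(Rh+) = 1.
Independent loci: 1/4 × 1 = 1/4.

1/4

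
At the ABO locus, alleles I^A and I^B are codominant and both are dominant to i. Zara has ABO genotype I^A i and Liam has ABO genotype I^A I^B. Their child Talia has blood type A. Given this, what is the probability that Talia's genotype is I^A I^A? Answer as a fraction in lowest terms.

1/2

Cross I^A i × I^A I^B → 1/4 I^A I^A, 1/4 I^A I^B, 1/4 I^A i, 1/4 I^B i.
Type-A genotypes among offspring: I^A I^A (1/4), I^A i (1/4); total 1/2.
P(I^A I^A | type A) = (1/4) / (1/2) = 1/2.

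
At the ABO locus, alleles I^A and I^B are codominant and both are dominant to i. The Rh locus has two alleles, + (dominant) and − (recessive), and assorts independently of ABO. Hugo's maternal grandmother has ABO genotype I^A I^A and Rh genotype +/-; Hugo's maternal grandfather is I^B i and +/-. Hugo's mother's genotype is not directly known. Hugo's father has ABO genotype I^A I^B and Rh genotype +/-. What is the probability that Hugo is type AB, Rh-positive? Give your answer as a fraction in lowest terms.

9/32

Hugo's mother's ABO genotype from I^A I^A × I^B i: 1/2 I^A I^B, 1/2 I^A i.
Crossing each possibility with the father I^A I^B and summing P(type AB): 1/2·1/2 + 1/2·1/4 = 3/8.
Similarly for Rh via the mother's Rh distribution: P(Rh+) = 3/4.
Independent loci: 3/8 × 3/4 = 9/32.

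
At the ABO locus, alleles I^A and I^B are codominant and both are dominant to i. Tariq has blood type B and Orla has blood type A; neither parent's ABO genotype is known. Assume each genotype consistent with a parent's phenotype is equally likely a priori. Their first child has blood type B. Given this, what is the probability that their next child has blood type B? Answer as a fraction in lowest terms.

5/12

Possible genotypes: Tariq ∈ {I^B I^B, I^B i}; Orla ∈ {I^A I^A, I^A i}.
Weight each parental genotype pair by prior × P(type-B child):
  I^B I^B × I^A i: posterior weight 2/3; P(next child type B) = 1/2.
  I^B i × I^A i: posterior weight 1/3; P(next child type B) = 1/4.
Weighted sum = 5/12.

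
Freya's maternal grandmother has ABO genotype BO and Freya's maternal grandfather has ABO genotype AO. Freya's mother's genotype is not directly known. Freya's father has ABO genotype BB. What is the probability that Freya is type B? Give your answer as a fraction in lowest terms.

3/4

Freya's mother's ABO genotype from BO × AO: 1/4 AB, 1/4 AO, 1/4 BO, 1/4 OO.
Crossing each possibility with the father BB and summing P(type B): 1/4·1/2 + 1/4·1/2 + 1/4·1 + 1/4·1 = 3/4.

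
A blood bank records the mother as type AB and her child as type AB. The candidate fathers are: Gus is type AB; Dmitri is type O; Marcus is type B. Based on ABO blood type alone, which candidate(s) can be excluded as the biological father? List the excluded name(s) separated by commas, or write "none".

Dmitri

A candidate is excluded only if no genotype consistent with his phenotype could produce a type AB child with a type AB mother.
Dmitri (type O): no genotype consistent with that phenotype can produce a type-AB child with a type-AB mother.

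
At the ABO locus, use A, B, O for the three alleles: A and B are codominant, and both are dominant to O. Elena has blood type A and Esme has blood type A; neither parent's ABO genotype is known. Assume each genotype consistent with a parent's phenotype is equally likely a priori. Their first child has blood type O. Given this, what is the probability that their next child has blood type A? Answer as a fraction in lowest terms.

3/4

Possible genotypes: Elena ∈ {AA, AO}; Esme ∈ {AA, AO}.
Weight each parental genotype pair by prior × P(type-O child):
  AO × AO: posterior weight 1; P(next child type A) = 3/4.
Weighted sum = 3/4.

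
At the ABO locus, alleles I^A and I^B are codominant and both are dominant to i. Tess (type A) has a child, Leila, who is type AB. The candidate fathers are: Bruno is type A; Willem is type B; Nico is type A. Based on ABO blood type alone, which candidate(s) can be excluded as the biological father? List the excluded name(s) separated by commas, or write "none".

Bruno, Nico

A candidate is excluded only if no genotype consistent with his phenotype could produce a type AB child with a type A mother.
Bruno (type A): no genotype consistent with that phenotype can produce a type-AB child with a type-A mother.
Nico (type A): no genotype consistent with that phenotype can produce a type-AB child with a type-A mother.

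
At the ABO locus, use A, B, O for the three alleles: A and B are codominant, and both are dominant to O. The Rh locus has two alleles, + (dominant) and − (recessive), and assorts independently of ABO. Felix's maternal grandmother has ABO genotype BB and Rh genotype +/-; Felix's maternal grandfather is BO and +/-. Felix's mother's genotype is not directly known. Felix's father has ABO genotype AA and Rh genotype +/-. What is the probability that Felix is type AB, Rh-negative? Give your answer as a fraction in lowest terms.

3/16

Felix's mother's ABO genotype from BB × BO: 1/2 BB, 1/2 BO.
Crossing each possibility with the father AA and summing P(type AB): 1/2·1 + 1/2·1/2 = 3/4.
Similarly for Rh via the mother's Rh distribution: P(Rh-) = 1/4.
Independent loci: 3/4 × 1/4 = 3/16.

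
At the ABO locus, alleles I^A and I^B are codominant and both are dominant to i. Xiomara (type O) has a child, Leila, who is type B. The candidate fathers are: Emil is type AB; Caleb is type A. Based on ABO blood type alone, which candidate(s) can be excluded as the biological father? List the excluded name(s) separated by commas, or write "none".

Caleb

A candidate is excluded only if no genotype consistent with his phenotype could produce a type B child with a type O mother.
Caleb (type A): no genotype consistent with that phenotype can produce a type-B child with a type-O mother.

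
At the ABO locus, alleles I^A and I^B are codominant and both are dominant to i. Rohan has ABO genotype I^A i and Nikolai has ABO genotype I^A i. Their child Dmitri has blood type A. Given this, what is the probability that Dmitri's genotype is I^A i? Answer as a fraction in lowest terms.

Cross I^A i × I^A i → 1/4 I^A I^A, 1/2 I^A i, 1/4 i i.
Type-A genotypes among offspring: I^A I^A (1/4), I^A i (1/2); total 3/4.
P(I^A i | type A) = (1/2) / (3/4) = 2/3.

2/3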